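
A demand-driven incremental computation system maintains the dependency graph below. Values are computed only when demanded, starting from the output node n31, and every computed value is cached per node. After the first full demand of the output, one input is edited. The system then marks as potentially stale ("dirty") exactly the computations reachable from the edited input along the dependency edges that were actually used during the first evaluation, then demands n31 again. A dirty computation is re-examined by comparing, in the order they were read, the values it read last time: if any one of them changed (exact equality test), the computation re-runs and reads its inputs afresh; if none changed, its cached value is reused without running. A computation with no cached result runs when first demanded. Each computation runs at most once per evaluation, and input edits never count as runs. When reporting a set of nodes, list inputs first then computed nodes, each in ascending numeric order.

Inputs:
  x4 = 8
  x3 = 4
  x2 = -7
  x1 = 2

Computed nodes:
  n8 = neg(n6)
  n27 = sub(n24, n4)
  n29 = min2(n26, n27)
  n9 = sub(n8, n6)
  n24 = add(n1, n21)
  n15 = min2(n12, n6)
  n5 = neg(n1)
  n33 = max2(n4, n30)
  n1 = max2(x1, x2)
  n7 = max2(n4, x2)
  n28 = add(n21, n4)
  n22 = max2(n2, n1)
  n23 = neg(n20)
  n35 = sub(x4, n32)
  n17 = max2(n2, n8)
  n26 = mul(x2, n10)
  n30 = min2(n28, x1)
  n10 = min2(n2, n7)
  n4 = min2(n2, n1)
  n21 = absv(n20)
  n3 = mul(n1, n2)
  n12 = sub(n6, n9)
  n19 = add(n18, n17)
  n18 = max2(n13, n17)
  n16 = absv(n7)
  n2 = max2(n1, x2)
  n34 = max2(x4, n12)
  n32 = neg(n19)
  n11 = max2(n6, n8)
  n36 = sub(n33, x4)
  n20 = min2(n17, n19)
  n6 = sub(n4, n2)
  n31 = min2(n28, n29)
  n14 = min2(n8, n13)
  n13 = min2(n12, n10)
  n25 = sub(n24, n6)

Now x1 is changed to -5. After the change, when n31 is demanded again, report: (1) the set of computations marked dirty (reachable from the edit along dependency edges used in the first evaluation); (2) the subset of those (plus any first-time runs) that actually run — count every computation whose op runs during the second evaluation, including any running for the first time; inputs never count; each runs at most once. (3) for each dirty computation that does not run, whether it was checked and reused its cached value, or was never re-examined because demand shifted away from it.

Marked dirty: n1, n2, n4, n6, n7, n8, n9, n10, n12, n13, n17, n18, n19, n20, n21, n24, n26, n27, n28, n29, n31.
Computations that run: n1, n2, n4, n6, n7, n10, n13, n17, n18, n19, n20, n21, n24, n26, n27, n28, n29, n31 — 18 in total.
Checked but reused from cache: n8, n9, n12.
Key observation: the cutoff stops propagation at n8 — its inputs' values are unchanged, so it reuses its cache.

First evaluation (everything demanded from the output):
  n1 = max2(2, -7) = 2
  n2 = max2(2, -7) = 2
  n4 = min2(2, 2) = 2
  n6 = sub(2, 2) = 0
  n7 = max2(2, -7) = 2
  n8 = neg(0) = 0
  n9 = sub(0, 0) = 0
  n10 = min2(2, 2) = 2
  n12 = sub(0, 0) = 0
  n13 = min2(0, 2) = 0
  n17 = max2(2, 0) = 2
  n18 = max2(0, 2) = 2
  n19 = add(2, 2) = 4
  n20 = min2(2, 4) = 2
  n21 = absv(2) = 2
  n24 = add(2, 2) = 4
  n26 = mul(-7, 2) = -14
  n27 = sub(4, 2) = 2
  n28 = add(2, 2) = 4
  n29 = min2(-14, 2) = -14
  n31 = min2(4, -14) = -14

Propagation after the edit:
  n1: runs — x1 2->-5; result -5.
  n2: runs — n1 2->-5; result -5.
  n4: runs — n2 2->-5; n1 2->-5; result -5.
  n6: runs — n4 2->-5; n2 2->-5; result 0 (same value as before).
  n7: runs — n4 2->-5; result -5.
  n8: checked — values it read are unchanged (n6 unchanged); reused cached 0 without running.
  n9: checked — values it read are unchanged (n8 unchanged, n6 unchanged); reused cached 0 without running.
  n10: runs — n2 2->-5; n7 2->-5; result -5.
  n12: checked — values it read are unchanged (n6 unchanged, n9 unchanged); reused cached 0 without running.
  n13: runs — n10 2->-5; result -5.
  n17: runs — n2 2->-5; result 0.
  n18: runs — n13 0->-5; n17 2->0; result 0.
  n19: runs — n18 2->0; n17 2->0; result 0.
  n20: runs — n17 2->0; n19 4->0; result 0.
  n21: runs — n20 2->0; result 0.
  n24: runs — n1 2->-5; n21 2->0; result -5.
  n26: runs — n10 2->-5; result 35.
  n27: runs — n24 4->-5; n4 2->-5; result 0.
  n28: runs — n21 2->0; n4 2->-5; result -5.
  n29: runs — n26 -14->35; n27 2->0; result 0.
  n31: runs — n28 4->-5; n29 -14->0; result -5.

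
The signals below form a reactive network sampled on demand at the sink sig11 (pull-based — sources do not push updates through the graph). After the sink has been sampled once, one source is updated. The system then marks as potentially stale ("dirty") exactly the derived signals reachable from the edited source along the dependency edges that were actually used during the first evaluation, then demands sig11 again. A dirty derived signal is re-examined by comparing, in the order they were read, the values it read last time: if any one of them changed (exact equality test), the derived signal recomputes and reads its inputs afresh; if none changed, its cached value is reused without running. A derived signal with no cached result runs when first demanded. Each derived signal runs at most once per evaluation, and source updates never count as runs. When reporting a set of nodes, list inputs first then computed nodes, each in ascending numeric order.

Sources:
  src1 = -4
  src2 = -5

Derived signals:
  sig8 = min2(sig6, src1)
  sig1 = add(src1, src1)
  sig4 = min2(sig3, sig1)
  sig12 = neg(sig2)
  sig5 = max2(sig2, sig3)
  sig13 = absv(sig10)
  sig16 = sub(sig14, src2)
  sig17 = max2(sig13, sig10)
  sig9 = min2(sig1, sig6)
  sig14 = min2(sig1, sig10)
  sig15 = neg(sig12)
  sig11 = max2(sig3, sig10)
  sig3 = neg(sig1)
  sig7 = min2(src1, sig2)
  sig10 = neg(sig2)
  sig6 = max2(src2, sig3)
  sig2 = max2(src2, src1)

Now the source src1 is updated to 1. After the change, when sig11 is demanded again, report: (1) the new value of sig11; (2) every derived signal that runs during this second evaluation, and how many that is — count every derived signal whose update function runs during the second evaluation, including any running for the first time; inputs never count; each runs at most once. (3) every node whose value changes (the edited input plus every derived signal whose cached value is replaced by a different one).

sig11 now evaluates to -1.
Run set: sig1, sig2, sig3, sig10, sig11 (5 run).
Changed values: src1, sig1, sig2, sig3, sig10, sig11.

Initial pass — values computed on the first demand:
  sig1 = add(-4, -4) = -8
  sig2 = max2(-5, -4) = -4
  sig3 = neg(-8) = 8
  sig10 = neg(-4) = 4
  sig11 = max2(8, 4) = 8

Second demand — change propagation:
  sig1: re-runs because src1 -4->1; src1 -4->1; new result 2.
  sig2: re-runs because src1 -4->1; new result 1.
  sig3: re-runs because sig1 -8->2; new result -2.
  sig10: re-runs because sig2 -4->1; new result -1.
  sig11: re-runs because sig3 8->-2; sig10 4->-1; new result -1.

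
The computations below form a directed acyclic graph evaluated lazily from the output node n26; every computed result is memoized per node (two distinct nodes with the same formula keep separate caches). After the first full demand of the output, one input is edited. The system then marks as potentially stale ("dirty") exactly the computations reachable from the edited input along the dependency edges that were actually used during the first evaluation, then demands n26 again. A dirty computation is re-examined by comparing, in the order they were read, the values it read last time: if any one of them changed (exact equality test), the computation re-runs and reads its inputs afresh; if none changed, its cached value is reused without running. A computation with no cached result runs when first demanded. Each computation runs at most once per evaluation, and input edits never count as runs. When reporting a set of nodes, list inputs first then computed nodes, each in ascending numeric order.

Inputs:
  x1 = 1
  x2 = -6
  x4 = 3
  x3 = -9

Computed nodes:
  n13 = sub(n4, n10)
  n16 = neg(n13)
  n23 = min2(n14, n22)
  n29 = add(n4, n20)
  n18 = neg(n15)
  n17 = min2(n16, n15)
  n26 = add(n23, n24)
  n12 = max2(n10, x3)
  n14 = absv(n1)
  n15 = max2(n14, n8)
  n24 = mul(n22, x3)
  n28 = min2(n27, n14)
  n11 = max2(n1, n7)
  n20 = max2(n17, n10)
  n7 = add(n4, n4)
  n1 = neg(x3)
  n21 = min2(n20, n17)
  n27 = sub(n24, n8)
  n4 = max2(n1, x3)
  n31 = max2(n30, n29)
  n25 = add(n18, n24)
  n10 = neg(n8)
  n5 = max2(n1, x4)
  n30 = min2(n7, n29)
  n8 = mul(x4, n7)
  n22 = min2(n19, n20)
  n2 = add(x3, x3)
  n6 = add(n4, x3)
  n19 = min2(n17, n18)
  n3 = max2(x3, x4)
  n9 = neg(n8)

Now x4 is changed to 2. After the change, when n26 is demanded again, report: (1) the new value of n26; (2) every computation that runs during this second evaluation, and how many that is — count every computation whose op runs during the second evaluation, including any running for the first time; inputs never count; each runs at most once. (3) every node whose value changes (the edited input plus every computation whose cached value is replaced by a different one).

First demand of the output computes:
  n1 = neg(-9) = 9
  n4 = max2(9, -9) = 9
  n7 = add(9, 9) = 18
  n8 = mul(3, 18) = 54
  n10 = neg(54) = -54
  n13 = sub(9, -54) = 63
  n14 = absv(9) = 9
  n15 = max2(9, 54) = 54
  n16 = neg(63) = -63
  n17 = min2(-63, 54) = -63
  n18 = neg(54) = -54
  n19 = min2(-63, -54) = -63
  n20 = max2(-63, -54) = -54
  n22 = min2(-63, -54) = -63
  n23 = min2(9, -63) = -63
  n24 = mul(-63, -9) = 567
  n26 = add(-63, 567) = 504

After the edit, cleaning proceeds:
  n8: a read changed (x4 3->2) — executes, giving 36.
  n10: a read changed (n8 54->36) — executes, giving -36.
  n13: a read changed (n10 -54->-36) — executes, giving 45.
  n15: a read changed (n8 54->36) — executes, giving 36.
  n16: a read changed (n13 63->45) — executes, giving -45.
  n17: a read changed (n16 -63->-45; n15 54->36) — executes, giving -45.
  n18: a read changed (n15 54->36) — executes, giving -36.
  n19: a read changed (n17 -63->-45; n18 -54->-36) — executes, giving -45.
  n20: a read changed (n17 -63->-45; n10 -54->-36) — executes, giving -36.
  n22: a read changed (n19 -63->-45; n20 -54->-36) — executes, giving -45.
  n23: a read changed (n22 -63->-45) — executes, giving -45.
  n24: a read changed (n22 -63->-45) — executes, giving 405.
  n26: a read changed (n23 -63->-45; n24 567->405) — executes, giving 360.

Demanding n26 again yields 360.
13 computations run: n8, n10, n13, n15, n16, n17, n18, n19, n20, n22, n23, n24, n26.
The nodes whose values change: x4, n8, n10, n13, n15, n16, n17, n18, n19, n20, n22, n23, n24, n26.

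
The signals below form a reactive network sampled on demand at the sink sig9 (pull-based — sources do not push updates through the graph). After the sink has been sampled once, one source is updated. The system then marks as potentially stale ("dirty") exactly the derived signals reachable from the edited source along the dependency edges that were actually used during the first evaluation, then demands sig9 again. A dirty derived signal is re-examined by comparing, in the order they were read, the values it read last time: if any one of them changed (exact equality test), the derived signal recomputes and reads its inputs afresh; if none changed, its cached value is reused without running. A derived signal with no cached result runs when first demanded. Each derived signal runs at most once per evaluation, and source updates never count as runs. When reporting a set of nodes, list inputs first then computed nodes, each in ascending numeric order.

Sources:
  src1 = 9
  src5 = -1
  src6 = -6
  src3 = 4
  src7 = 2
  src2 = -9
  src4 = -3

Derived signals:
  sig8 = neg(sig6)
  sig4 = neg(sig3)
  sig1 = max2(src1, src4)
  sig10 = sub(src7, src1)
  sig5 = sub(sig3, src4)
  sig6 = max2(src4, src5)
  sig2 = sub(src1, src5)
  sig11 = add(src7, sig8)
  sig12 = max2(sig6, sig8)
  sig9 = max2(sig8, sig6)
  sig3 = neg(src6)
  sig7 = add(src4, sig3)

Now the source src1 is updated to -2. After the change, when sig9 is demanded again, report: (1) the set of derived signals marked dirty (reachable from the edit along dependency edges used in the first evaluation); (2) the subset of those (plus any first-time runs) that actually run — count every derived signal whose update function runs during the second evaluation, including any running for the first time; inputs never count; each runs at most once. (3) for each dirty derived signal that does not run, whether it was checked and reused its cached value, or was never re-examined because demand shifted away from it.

Dirty set: none.
Run set: none (0 run).
All dirty derived signals ended up running.
The important point: nothing the output needs ever reads src1, so the edit is invisible to it.

Initial pass — values computed on the first demand:
  sig6 = max2(-3, -1) = -1
  sig8 = neg(-1) = 1
  sig9 = max2(1, -1) = 1

Second demand — change propagation:
  no demanded computation ever read src1, so the edit dirties nothing and nothing runs.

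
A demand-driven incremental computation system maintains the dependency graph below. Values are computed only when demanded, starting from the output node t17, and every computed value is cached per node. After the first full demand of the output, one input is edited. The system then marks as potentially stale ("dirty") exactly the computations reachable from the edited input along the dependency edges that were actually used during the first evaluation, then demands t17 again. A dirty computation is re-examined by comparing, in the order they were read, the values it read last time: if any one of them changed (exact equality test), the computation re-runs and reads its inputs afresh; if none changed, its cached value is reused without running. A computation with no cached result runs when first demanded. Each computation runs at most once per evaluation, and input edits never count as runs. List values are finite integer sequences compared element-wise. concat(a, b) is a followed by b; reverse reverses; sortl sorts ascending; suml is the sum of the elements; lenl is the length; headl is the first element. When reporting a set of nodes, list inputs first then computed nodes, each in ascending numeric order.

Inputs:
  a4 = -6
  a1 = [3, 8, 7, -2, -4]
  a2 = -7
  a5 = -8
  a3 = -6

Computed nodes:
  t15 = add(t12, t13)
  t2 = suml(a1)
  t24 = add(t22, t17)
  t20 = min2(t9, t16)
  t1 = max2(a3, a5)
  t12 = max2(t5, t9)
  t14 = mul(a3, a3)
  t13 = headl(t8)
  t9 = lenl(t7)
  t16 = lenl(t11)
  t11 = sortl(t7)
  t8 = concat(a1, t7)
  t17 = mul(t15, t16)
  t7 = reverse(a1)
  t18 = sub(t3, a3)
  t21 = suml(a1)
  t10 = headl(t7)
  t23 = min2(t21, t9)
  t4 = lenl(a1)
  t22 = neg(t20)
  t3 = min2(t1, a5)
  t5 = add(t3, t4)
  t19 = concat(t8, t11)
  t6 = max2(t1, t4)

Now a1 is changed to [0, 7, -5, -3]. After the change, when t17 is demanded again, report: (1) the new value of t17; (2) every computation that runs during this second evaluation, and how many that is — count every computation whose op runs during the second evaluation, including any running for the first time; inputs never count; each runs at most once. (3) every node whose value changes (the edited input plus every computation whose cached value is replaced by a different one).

New value of t17: 16.
Computations that run: t4, t5, t7, t8, t9, t11, t12, t13, t15, t16, t17 — 11 in total.
Values that change: a1, t4, t5, t7, t8, t9, t11, t12, t13, t15, t16, t17.

First evaluation (everything demanded from the output):
  t1 = max2(-6, -8) = -6
  t3 = min2(-6, -8) = -8
  t4 = lenl([3, 8, 7, -2, -4]) = 5
  t5 = add(-8, 5) = -3
  t7 = reverse([3, 8, 7, -2, -4]) = [-4, -2, 7, 8, 3]
  t8 = concat([3, 8, 7, -2, -4], [-4, -2, 7, 8, 3]) = [3, 8, 7, -2, -4, -4, -2, 7, 8, 3]
  t9 = lenl([-4, -2, 7, 8, 3]) = 5
  t11 = sortl([-4, -2, 7, 8, 3]) = [-4, -2, 3, 7, 8]
  t12 = max2(-3, 5) = 5
  t13 = headl([3, 8, 7, -2, -4, -4, -2, 7, 8, 3]) = 3
  t15 = add(5, 3) = 8
  t16 = lenl([-4, -2, 3, 7, 8]) = 5
  t17 = mul(8, 5) = 40

Propagation after the edit:
  t4: runs — a1 [3, 8, 7, -2, -4]->[0, 7, -5, -3]; result 4.
  t5: runs — t4 5->4; result -4.
  t7: runs — a1 [3, 8, 7, -2, -4]->[0, 7, -5, -3]; result [-3, -5, 7, 0].
  t8: runs — a1 [3, 8, 7, -2, -4]->[0, 7, -5, -3]; t7 [-4, -2, 7, 8, 3]->[-3, -5, 7, 0]; result [0, 7, -5, -3, -3, -5, 7, 0].
  t9: runs — t7 [-4, -2, 7, 8, 3]->[-3, -5, 7, 0]; result 4.
  t11: runs — t7 [-4, -2, 7, 8, 3]->[-3, -5, 7, 0]; result [-5, -3, 0, 7].
  t12: runs — t5 -3->-4; t9 5->4; result 4.
  t13: runs — t8 [3, 8, 7, -2, -4, -4, -2, 7, 8, 3]->[0, 7, -5, -3, -3, -5, 7, 0]; result 0.
  t15: runs — t12 5->4; t13 3->0; result 4.
  t16: runs — t11 [-4, -2, 3, 7, 8]->[-5, -3, 0, 7]; result 4.
  t17: runs — t15 8->4; t16 5->4; result 16.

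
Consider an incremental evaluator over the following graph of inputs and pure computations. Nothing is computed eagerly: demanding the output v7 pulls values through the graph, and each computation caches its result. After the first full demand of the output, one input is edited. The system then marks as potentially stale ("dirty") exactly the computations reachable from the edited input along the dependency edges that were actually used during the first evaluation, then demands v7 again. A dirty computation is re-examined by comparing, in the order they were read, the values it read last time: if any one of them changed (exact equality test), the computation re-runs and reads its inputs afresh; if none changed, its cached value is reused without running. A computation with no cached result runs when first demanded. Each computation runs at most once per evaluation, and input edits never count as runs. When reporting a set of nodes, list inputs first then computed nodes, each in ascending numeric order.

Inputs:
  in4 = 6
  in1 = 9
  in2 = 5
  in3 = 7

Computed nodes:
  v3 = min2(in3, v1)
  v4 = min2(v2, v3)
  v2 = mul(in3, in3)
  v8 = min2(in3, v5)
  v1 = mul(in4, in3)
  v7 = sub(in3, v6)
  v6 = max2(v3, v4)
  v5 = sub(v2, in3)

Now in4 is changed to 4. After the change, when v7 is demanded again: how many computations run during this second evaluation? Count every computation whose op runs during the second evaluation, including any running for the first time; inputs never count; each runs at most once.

Run set: v1, v3 (2 run).
The important point: v3 recomputes to an identical value, and the output ends up unchanged.

Initial pass — values computed on the first demand:
  v1 = mul(6, 7) = 42
  v2 = mul(7, 7) = 49
  v3 = min2(7, 42) = 7
  v4 = min2(49, 7) = 7
  v6 = max2(7, 7) = 7
  v7 = sub(7, 7) = 0

Second demand — change propagation:
  v1: re-runs because in4 6->4; new result 28.
  v3: re-runs because v1 42->28; new result 7 (unchanged).
  v4: re-examined; everything it read last time is the same (v2 unchanged, v3 unchanged) — cache 7 kept, no run.
  v6: re-examined; everything it read last time is the same (v3 unchanged, v4 unchanged) — cache 7 kept, no run.
  v7: re-examined; everything it read last time is the same (in3 unchanged, v6 unchanged) — cache 0 kept, no run.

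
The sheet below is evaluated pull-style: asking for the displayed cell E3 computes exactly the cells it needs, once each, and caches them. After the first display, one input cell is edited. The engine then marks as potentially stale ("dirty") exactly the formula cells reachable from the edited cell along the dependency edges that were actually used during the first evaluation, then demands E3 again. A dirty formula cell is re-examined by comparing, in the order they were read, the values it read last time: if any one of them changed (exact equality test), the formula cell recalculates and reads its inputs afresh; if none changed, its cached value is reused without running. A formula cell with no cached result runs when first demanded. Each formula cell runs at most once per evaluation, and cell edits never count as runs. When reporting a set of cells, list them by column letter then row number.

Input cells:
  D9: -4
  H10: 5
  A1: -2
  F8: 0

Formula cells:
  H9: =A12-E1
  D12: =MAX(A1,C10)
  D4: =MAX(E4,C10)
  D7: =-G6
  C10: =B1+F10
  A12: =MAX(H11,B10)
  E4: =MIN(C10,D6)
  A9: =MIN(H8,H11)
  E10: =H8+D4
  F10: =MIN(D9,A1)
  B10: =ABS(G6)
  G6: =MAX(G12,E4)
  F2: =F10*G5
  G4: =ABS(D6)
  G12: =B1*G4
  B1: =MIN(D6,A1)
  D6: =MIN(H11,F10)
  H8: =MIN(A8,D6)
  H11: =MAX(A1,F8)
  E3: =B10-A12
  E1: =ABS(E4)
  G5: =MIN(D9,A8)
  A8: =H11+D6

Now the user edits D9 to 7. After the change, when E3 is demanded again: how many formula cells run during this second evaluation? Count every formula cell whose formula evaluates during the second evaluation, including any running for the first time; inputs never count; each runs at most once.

11 formula cells run: A12, B1, B10, C10, D6, E3, E4, F10, G4, G6, G12.

First demand of the output computes:
  F10 = MIN(-4, -2) = -4
  H11 = MAX(-2, 0) = 0
  D6 = MIN(0, -4) = -4
  B1 = MIN(-4, -2) = -4
  C10 = -4 + -4 = -8
  E4 = MIN(-8, -4) = -8
  G4 = ABS(-4) = 4
  G12 = -4 * 4 = -16
  G6 = MAX(-16, -8) = -8
  B10 = ABS(-8) = 8
  A12 = MAX(0, 8) = 8
  E3 = 8 - 8 = 0

After the edit, cleaning proceeds:
  F10: a read changed (D9 -4->7) — executes, giving -2.
  D6: a read changed (F10 -4->-2) — executes, giving -2.
  B1: a read changed (D6 -4->-2) — executes, giving -2.
  C10: a read changed (B1 -4->-2; F10 -4->-2) — executes, giving -4.
  E4: a read changed (C10 -8->-4; D6 -4->-2) — executes, giving -4.
  G4: a read changed (D6 -4->-2) — executes, giving 2.
  G12: a read changed (B1 -4->-2; G4 4->2) — executes, giving -4.
  G6: a read changed (G12 -16->-4; E4 -8->-4) — executes, giving -4.
  B10: a read changed (G6 -8->-4) — executes, giving 4.
  A12: a read changed (B10 8->4) — executes, giving 4.
  E3: a read changed (B10 8->4; A12 8->4) — executes, giving 0 — identical to its old value.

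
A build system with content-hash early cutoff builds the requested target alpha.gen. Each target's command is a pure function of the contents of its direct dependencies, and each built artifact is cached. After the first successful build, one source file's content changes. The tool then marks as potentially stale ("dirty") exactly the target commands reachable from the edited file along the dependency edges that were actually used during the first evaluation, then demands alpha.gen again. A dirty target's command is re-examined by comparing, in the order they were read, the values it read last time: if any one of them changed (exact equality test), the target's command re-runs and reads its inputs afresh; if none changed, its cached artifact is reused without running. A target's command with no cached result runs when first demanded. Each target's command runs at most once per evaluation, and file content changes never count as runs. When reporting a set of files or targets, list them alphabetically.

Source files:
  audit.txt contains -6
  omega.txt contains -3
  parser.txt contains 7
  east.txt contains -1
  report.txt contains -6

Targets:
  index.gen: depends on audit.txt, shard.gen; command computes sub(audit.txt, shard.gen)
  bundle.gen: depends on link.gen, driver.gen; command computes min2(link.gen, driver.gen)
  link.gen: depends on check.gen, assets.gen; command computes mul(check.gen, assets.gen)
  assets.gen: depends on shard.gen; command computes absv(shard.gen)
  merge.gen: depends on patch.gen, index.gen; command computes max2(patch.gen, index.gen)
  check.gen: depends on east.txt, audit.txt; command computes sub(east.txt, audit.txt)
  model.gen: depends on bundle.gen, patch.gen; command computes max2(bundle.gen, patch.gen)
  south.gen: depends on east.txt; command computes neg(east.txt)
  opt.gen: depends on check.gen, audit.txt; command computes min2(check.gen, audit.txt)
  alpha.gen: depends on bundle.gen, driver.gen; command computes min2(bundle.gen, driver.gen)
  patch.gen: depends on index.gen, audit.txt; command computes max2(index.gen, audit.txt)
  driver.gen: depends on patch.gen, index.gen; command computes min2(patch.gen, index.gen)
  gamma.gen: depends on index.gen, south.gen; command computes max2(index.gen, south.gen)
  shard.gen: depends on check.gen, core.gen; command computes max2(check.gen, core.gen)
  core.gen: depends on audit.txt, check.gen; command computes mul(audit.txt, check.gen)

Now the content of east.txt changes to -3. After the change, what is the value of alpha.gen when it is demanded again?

New value of alpha.gen: -9.

First evaluation (everything demanded from the output):
  check.gen = sub(-1, -6) = 5
  core.gen = mul(-6, 5) = -30
  shard.gen = max2(5, -30) = 5
  assets.gen = absv(5) = 5
  index.gen = sub(-6, 5) = -11
  link.gen = mul(5, 5) = 25
  patch.gen = max2(-11, -6) = -6
  driver.gen = min2(-6, -11) = -11
  bundle.gen = min2(25, -11) = -11
  alpha.gen = min2(-11, -11) = -11

Propagation after the edit:
  check.gen: runs — east.txt -1->-3; result 3.
  core.gen: runs — check.gen 5->3; result -18.
  shard.gen: runs — check.gen 5->3; core.gen -30->-18; result 3.
  assets.gen: runs — shard.gen 5->3; result 3.
  index.gen: runs — shard.gen 5->3; result -9.
  link.gen: runs — check.gen 5->3; assets.gen 5->3; result 9.
  patch.gen: runs — index.gen -11->-9; result -6 (same value as before).
  driver.gen: runs — index.gen -11->-9; result -9.
  bundle.gen: runs — link.gen 25->9; driver.gen -11->-9; result -9.
  alpha.gen: runs — bundle.gen -11->-9; driver.gen -11->-9; result -9.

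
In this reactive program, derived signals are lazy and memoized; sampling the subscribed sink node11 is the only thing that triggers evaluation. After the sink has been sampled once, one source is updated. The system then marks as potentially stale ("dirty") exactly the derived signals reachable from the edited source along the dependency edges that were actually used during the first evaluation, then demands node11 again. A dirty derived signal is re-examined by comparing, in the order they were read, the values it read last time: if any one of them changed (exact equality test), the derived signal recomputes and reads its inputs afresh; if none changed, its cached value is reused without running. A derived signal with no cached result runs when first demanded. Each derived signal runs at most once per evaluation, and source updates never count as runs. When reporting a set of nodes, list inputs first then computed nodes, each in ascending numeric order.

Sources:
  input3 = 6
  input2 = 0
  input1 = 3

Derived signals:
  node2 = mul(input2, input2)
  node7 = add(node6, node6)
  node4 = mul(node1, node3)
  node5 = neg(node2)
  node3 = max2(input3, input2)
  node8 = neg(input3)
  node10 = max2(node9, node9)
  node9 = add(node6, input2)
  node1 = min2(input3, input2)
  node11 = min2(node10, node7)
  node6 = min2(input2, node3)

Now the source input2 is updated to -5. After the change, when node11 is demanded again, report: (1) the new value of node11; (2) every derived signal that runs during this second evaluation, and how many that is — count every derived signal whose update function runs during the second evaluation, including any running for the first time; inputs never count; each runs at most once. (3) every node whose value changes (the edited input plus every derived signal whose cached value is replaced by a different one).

Demanding node11 again yields -10.
6 derived signals run: node3, node6, node7, node9, node10, node11.
The nodes whose values change: input2, node6, node7, node9, node10, node11.

First demand of the output computes:
  node3 = max2(6, 0) = 6
  node6 = min2(0, 6) = 0
  node7 = add(0, 0) = 0
  node9 = add(0, 0) = 0
  node10 = max2(0, 0) = 0
  node11 = min2(0, 0) = 0

After the edit, cleaning proceeds:
  node3: a read changed (input2 0->-5) — executes, giving 6 — identical to its old value.
  node6: a read changed (input2 0->-5) — executes, giving -5.
  node7: a read changed (node6 0->-5; node6 0->-5) — executes, giving -10.
  node9: a read changed (node6 0->-5; input2 0->-5) — executes, giving -10.
  node10: a read changed (node9 0->-10; node9 0->-10) — executes, giving -10.
  node11: a read changed (node10 0->-10; node7 0->-10) — executes, giving -10.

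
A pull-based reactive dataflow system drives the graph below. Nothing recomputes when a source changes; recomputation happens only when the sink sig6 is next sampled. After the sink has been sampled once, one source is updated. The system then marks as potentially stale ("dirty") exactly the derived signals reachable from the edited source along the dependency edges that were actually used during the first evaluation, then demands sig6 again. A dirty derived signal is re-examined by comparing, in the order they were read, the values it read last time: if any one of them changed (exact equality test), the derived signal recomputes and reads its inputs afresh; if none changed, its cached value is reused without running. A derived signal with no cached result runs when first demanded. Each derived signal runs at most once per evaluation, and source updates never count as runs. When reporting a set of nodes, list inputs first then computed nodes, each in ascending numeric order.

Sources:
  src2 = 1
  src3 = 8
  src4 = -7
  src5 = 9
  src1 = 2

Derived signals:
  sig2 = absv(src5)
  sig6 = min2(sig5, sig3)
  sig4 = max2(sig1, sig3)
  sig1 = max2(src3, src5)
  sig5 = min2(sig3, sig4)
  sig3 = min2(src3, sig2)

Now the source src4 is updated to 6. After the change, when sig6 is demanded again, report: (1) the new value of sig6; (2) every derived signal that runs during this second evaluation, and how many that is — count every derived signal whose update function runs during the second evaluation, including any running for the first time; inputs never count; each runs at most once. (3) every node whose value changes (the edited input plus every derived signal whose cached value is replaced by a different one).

New value of sig6: 8.
Derived signals that run: none — 0 in total.
Values that change: src4.
Key observation: src4 is never demanded by the output, so the edit triggers no recomputation at all.

First evaluation (everything demanded from the output):
  sig1 = max2(8, 9) = 9
  sig2 = absv(9) = 9
  sig3 = min2(8, 9) = 8
  sig4 = max2(9, 8) = 9
  sig5 = min2(8, 9) = 8
  sig6 = min2(8, 8) = 8

Propagation after the edit:
  src4 feeds no computation that the output demands — nothing is marked dirty and nothing runs.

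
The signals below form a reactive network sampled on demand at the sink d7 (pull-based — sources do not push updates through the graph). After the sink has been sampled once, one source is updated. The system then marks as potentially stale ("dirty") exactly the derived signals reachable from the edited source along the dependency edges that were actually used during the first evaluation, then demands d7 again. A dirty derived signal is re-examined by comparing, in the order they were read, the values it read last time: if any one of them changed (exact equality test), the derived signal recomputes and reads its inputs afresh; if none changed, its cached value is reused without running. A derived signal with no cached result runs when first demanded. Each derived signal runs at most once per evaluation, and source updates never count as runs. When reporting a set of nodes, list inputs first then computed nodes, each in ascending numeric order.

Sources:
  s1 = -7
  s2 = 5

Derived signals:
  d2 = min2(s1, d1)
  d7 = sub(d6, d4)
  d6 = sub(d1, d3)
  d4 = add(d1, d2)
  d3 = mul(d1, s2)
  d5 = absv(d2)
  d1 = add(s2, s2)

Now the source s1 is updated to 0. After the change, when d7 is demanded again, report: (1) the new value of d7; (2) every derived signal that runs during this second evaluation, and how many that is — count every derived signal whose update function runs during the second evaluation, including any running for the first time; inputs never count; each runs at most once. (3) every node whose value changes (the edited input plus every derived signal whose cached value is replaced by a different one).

Initial pass — values computed on the first demand:
  d1 = add(5, 5) = 10
  d2 = min2(-7, 10) = -7
  d3 = mul(10, 5) = 50
  d4 = add(10, -7) = 3
  d6 = sub(10, 50) = -40
  d7 = sub(-40, 3) = -43

Second demand — change propagation:
  d2: re-runs because s1 -7->0; new result 0.
  d4: re-runs because d2 -7->0; new result 10.
  d7: re-runs because d4 3->10; new result -50.

d7 now evaluates to -50.
Run set: d2, d4, d7 (3 run).
Changed values: s1, d2, d4, d7.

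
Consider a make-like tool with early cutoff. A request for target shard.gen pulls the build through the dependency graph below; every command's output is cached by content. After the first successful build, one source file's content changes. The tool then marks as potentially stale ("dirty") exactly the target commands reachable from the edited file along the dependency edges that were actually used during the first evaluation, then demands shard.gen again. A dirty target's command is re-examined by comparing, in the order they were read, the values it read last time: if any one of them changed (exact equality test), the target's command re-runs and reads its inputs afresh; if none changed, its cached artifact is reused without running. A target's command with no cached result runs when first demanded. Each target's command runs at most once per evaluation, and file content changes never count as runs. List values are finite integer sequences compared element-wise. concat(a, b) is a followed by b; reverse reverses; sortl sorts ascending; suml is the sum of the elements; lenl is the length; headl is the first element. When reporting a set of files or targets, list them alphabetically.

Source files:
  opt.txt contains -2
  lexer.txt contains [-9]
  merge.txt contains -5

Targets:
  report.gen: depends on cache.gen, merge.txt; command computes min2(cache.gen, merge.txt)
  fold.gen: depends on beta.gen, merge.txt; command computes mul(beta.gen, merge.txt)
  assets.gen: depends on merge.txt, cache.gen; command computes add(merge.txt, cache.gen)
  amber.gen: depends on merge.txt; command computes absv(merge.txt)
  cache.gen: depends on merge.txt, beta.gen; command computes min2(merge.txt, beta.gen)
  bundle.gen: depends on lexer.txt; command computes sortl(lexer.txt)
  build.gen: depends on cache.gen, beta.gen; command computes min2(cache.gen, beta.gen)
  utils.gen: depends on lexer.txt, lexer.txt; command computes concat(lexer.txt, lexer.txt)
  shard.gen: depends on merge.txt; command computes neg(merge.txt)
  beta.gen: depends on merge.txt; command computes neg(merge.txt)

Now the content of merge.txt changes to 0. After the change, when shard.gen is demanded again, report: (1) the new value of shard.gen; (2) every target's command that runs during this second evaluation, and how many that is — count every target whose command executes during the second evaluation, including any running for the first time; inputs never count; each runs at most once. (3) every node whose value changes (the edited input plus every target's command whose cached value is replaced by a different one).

Demanding shard.gen again yields 0.
1 target commands run: shard.gen.
The nodes whose values change: merge.txt, shard.gen.

First demand of the output computes:
  shard.gen = neg(-5) = 5

After the edit, cleaning proceeds:
  shard.gen: a read changed (merge.txt -5->0) — executes, giving 0.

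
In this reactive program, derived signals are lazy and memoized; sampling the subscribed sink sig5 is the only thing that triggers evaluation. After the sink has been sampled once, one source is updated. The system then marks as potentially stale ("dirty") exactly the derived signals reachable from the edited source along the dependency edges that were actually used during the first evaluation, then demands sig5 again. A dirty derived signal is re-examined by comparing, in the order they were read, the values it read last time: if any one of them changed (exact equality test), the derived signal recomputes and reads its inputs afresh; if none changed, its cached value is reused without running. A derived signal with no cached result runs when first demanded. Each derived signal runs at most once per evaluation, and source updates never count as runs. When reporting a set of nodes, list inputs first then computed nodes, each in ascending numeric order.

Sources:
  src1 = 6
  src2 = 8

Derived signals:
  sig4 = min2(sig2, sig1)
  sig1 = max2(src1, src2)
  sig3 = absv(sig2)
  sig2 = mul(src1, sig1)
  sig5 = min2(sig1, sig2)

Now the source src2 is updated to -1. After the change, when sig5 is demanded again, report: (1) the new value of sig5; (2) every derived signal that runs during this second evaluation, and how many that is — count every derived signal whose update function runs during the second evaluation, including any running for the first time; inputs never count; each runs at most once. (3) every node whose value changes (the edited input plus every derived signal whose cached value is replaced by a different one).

Demanding sig5 again yields 6.
3 derived signals run: sig1, sig2, sig5.
The nodes whose values change: src2, sig1, sig2, sig5.

First demand of the output computes:
  sig1 = max2(6, 8) = 8
  sig2 = mul(6, 8) = 48
  sig5 = min2(8, 48) = 8

After the edit, cleaning proceeds:
  sig1: a read changed (src2 8->-1) — executes, giving 6.
  sig2: a read changed (sig1 8->6) — executes, giving 36.
  sig5: a read changed (sig1 8->6; sig2 48->36) — executes, giving 6.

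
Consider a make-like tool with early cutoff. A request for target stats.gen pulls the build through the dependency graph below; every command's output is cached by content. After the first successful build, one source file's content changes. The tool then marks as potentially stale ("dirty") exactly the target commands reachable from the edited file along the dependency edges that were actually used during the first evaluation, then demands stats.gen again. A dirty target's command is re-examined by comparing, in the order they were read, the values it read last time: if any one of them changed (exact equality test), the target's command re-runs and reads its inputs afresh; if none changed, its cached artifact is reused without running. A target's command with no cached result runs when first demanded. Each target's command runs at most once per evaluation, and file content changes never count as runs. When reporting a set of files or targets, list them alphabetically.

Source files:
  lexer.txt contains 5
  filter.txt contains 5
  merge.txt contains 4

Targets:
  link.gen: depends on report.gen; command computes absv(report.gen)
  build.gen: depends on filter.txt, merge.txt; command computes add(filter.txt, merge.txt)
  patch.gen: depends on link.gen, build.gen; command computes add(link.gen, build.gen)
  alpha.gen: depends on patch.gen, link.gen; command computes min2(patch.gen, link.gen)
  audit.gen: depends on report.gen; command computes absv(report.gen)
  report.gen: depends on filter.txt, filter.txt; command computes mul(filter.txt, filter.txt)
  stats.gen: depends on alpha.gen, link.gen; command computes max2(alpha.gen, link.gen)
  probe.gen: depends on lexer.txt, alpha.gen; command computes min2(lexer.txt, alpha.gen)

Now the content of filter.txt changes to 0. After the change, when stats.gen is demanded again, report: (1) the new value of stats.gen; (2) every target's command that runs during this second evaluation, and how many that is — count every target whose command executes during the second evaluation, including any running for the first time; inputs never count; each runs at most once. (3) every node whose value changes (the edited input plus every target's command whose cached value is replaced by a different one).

Demanding stats.gen again yields 0.
6 target commands run: alpha.gen, build.gen, link.gen, patch.gen, report.gen, stats.gen.
The nodes whose values change: alpha.gen, build.gen, filter.txt, link.gen, patch.gen, report.gen, stats.gen.

First demand of the output computes:
  build.gen = add(5, 4) = 9
  report.gen = mul(5, 5) = 25
  link.gen = absv(25) = 25
  patch.gen = add(25, 9) = 34
  alpha.gen = min2(34, 25) = 25
  stats.gen = max2(25, 25) = 25

After the edit, cleaning proceeds:
  build.gen: a read changed (filter.txt 5->0) — executes, giving 4.
  report.gen: a read changed (filter.txt 5->0; filter.txt 5->0) — executes, giving 0.
  link.gen: a read changed (report.gen 25->0) — executes, giving 0.
  patch.gen: a read changed (link.gen 25->0; build.gen 9->4) — executes, giving 4.
  alpha.gen: a read changed (patch.gen 34->4; link.gen 25->0) — executes, giving 0.
  stats.gen: a read changed (alpha.gen 25->0; link.gen 25->0) — executes, giving 0.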